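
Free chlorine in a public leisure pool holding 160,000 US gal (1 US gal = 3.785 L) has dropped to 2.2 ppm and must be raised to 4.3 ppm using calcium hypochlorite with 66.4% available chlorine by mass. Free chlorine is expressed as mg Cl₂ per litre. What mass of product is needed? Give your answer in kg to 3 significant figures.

1.92 kg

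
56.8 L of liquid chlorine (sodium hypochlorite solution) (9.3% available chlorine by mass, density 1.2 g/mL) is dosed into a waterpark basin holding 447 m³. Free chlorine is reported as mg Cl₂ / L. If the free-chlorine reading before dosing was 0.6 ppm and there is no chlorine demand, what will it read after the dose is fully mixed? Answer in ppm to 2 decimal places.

14.78 ppm

Volume: 447 m³ = 447,000 L.
Mass of solution: 56.8 L × 1000 mL/L × 1.2 g/mL = 68,160 g.
Available chlorine delivered: 68,160 g × 0.093 = 6339 g as Cl₂.
Concentration rise: 6339 g / 447,000 L = 14.18 mg/L = 14.18 ppm.
Final FC: 0.6 + 14.18 = 14.78 ppm.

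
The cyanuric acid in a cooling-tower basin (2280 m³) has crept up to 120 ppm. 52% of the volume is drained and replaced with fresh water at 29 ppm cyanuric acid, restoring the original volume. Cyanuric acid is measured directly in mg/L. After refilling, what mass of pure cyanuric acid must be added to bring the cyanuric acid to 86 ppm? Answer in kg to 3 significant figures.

30.4 kg

Volume: 2280 m³ = 2,280,000 L.
After draining 52% and refilling: 120 × 0.48 + 29 × 0.52 = 72.68 ppm.
Deficit to target: 86 − 72.68 = 13.32 mg/L.
Mass: 13.32 mg/L × 2,280,000 L = 30,370 g cyanuric acid.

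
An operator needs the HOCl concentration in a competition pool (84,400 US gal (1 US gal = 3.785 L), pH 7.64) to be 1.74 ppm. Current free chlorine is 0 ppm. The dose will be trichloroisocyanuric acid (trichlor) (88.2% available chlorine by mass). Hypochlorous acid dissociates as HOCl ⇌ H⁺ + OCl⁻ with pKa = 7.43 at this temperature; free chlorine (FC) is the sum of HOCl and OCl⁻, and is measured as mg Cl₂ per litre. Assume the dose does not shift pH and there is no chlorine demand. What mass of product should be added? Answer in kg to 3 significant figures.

1.65 kg

Volume: 84,400 US gal × 3.785 L/gal = 319,454 L.
[OCl⁻]/[HOCl] = 10^(pH − pKa) = 10^(7.64 − 7.43) = 1.622; fraction as HOCl = 1/(1 + 1.622) = 0.3814.
Free chlorine required for 1.74 ppm HOCl: 1.74 / 0.3814 = 4.562 ppm.
FC to add: 4.562 − 0 = 4.562 mg/L as Cl₂.
Cl₂ equivalent: 4.562 mg/L × 319,454 L = 1457 g.
Product at 88.2% available Cl: 1457 / 0.882 = 1652 g.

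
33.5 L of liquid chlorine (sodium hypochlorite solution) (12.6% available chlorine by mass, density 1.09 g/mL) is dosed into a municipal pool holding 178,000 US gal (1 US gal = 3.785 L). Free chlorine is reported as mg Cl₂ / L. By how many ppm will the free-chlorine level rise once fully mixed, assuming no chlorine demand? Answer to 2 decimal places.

Volume: 178,000 US gal × 3.785 L/gal = 673,730 L.
Mass of solution: 33.5 L × 1000 mL/L × 1.09 g/mL = 36,520 g.
Available chlorine delivered: 36,520 g × 0.126 = 4601 g as Cl₂.
Concentration rise: 4601 g / 673,730 L = 6.829 mg/L = 6.83 ppm.

6.83 ppm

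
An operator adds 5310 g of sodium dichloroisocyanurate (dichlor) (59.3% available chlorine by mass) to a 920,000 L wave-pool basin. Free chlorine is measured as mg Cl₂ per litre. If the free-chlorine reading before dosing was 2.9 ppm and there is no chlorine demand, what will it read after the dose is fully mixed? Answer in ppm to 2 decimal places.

Available chlorine delivered: 5310 g × 0.593 = 3149 g as Cl₂.
Concentration rise: 3149 g / 920,000 L = 3.423 mg/L = 3.42 ppm.
Final FC: 2.9 + 3.42 = 6.32 ppm.

6.32 ppm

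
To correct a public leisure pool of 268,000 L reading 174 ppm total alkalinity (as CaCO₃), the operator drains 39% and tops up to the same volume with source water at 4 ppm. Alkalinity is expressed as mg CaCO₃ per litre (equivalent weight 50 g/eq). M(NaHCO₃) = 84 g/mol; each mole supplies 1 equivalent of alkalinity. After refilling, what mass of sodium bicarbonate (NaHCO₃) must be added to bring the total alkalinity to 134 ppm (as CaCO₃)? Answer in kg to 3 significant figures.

11.8 kg

After draining 39% and refilling: 174 × 0.61 + 4 × 0.39 = 107.7 ppm.
Deficit to target: 134 − 107.7 = 26.3 mg/L.
As CaCO₃: 26.3 mg/L × 268,000 L = 7048 g; ÷ 50 g/eq ÷ 1 = 141 mol NaHCO₃.
Mass: 141 × 84 = 11,840 g.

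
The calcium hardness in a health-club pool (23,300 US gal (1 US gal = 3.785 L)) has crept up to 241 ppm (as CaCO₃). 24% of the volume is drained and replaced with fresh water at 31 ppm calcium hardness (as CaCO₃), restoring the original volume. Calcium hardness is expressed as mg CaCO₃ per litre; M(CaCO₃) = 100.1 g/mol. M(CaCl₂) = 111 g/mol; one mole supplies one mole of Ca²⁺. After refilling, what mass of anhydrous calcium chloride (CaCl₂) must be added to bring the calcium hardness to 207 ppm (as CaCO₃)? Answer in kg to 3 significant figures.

Volume: 23,300 US gal × 3.785 L/gal = 88,190 L.
After draining 24% and refilling: 241 × 0.76 + 31 × 0.24 = 190.6 ppm.
Deficit to target: 207 − 190.6 = 16.4 mg/L.
As CaCO₃: 16.4 mg/L × 88,190 L = 1446 g; ÷ 100.1 = 14.45 mol Ca²⁺.
Mass: 14.45 × 111 = 1604 g.

1.60 kg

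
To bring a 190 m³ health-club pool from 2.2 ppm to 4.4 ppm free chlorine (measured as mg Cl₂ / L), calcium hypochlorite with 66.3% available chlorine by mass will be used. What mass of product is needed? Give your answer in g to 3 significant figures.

630 g

Volume: 190 m³ = 190,000 L.
Chlorine deficit: 4.4 − 2.2 = 2.2 ppm = 2.2 mg/L as Cl₂.
Cl₂ equivalent needed: 2.2 mg/L × 190,000 L = 418,000 mg = 418 g.
Product at 66.3% available chlorine: 418 / 0.663 = 630.5 g.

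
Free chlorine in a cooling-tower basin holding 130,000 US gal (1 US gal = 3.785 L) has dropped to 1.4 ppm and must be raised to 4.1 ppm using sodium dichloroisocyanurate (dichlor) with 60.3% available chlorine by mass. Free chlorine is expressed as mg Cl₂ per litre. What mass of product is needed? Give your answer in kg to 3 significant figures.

Volume: 130,000 US gal × 3.785 L/gal = 492,050 L.
Chlorine deficit: 4.1 − 1.4 = 2.7 ppm = 2.7 mg/L as Cl₂.
Cl₂ equivalent needed: 2.7 mg/L × 492,050 L = 1,329,000 mg = 1329 g.
Product at 60.3% available chlorine: 1329 / 0.603 = 2203 g.

2.20 kg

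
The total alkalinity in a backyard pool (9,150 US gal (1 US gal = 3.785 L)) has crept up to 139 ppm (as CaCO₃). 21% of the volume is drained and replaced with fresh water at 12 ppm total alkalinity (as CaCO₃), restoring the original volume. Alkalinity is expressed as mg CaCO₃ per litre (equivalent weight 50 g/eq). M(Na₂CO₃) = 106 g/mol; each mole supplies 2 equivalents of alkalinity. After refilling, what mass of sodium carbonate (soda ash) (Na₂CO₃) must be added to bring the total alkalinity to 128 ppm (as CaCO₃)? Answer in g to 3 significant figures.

575 g

Volume: 9,150 US gal × 3.785 L/gal = 34,633 L.
After draining 21% and refilling: 139 × 0.79 + 12 × 0.21 = 112.33 ppm.
Deficit to target: 128 − 112.33 = 15.67 mg/L.
As CaCO₃: 15.67 mg/L × 34,633 L = 542.7 g; ÷ 50 g/eq ÷ 2 = 5.427 mol Na₂CO₃.
Mass: 5.427 × 106 = 575.3 g.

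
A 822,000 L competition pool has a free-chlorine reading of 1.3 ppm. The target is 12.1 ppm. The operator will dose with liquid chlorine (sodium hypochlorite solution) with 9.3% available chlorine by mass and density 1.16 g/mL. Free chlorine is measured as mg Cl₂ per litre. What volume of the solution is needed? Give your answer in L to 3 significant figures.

82.3 L

Chlorine deficit: 12.1 − 1.3 = 10.8 ppm = 10.8 mg/L as Cl₂.
Cl₂ equivalent needed: 10.8 mg/L × 822,000 L = 8,878,000 mg = 8878 g.
Product at 9.3% available chlorine: 8878 / 0.093 = 95,460 g.
Volume at density 1.16 g/mL: 95,460 g ÷ 1.16 g/mL = 82,290 mL.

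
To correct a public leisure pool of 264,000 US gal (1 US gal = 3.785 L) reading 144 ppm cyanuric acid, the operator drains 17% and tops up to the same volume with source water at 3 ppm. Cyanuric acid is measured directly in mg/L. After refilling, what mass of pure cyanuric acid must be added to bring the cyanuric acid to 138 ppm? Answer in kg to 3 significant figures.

18.0 kg

Volume: 264,000 US gal × 3.785 L/gal = 999,240 L.
After draining 17% and refilling: 144 × 0.83 + 3 × 0.17 = 120.03 ppm.
Deficit to target: 138 − 120.03 = 17.97 mg/L.
Mass: 17.97 mg/L × 999,240 L = 17,960 g cyanuric acid.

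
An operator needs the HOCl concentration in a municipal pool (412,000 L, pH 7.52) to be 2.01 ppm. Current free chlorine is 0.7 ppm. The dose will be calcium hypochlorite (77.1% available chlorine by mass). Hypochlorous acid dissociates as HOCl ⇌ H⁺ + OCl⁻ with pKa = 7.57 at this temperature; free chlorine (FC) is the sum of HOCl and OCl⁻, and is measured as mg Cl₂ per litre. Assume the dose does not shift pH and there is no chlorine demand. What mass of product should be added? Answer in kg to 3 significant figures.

[OCl⁻]/[HOCl] = 10^(pH − pKa) = 10^(7.52 − 7.57) = 0.8913; fraction as HOCl = 1/(1 + 0.8913) = 0.5288.
Free chlorine required for 2.01 ppm HOCl: 2.01 / 0.5288 = 3.801 ppm.
FC to add: 3.801 − 0.7 = 3.101 mg/L as Cl₂.
Cl₂ equivalent: 3.101 mg/L × 412,000 L = 1278 g.
Product at 77.1% available Cl: 1278 / 0.771 = 1657 g.

1.66 kg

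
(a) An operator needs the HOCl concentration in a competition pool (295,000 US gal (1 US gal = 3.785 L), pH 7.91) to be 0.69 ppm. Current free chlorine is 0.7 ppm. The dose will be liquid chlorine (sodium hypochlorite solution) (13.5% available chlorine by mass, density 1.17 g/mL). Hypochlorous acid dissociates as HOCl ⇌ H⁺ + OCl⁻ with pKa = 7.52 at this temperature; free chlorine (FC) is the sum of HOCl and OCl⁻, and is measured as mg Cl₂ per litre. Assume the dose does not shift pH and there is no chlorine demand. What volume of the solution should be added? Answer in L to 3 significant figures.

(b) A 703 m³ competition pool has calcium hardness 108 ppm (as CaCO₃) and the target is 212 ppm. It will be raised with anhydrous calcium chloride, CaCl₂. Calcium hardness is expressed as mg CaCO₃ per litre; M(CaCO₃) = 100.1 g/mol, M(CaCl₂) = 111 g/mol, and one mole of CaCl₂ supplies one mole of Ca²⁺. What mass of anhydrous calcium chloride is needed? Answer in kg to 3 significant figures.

(a) 11.9 L; (b) 81.1 kg

(a) Volume: 295,000 US gal × 3.785 L/gal = 1,116,575 L.
(a) [OCl⁻]/[HOCl] = 10^(pH − pKa) = 10^(7.91 − 7.52) = 2.455; fraction as HOCl = 1/(1 + 2.455) = 0.2895.
(a) Free chlorine required for 0.69 ppm HOCl: 0.69 / 0.2895 = 2.384 ppm.
(a) FC to add: 2.384 − 0.7 = 1.684 mg/L as Cl₂.
(a) Cl₂ equivalent: 1.684 mg/L × 1,116,575 L = 1880 g.
(a) Product at 13.5% available Cl: 1880 / 0.135 = 13,930 g.
(a) Volume: 13,930 g ÷ 1.17 g/mL = 11,900 mL.

(b) Volume: 703 m³ = 703,000 L.
(b) Hardness to add: (212 − 108) = 104 mg/L as CaCO₃ × 703,000 L = 73,110 g as CaCO₃.
(b) Moles of Ca²⁺ (1 mol Ca²⁺ ≡ 1 mol CaCO₃): 73,110 / 100.1 g/mol = 730.4 mol.
(b) Mass of CaCl₂: 730.4 × 111 = 81,070 g.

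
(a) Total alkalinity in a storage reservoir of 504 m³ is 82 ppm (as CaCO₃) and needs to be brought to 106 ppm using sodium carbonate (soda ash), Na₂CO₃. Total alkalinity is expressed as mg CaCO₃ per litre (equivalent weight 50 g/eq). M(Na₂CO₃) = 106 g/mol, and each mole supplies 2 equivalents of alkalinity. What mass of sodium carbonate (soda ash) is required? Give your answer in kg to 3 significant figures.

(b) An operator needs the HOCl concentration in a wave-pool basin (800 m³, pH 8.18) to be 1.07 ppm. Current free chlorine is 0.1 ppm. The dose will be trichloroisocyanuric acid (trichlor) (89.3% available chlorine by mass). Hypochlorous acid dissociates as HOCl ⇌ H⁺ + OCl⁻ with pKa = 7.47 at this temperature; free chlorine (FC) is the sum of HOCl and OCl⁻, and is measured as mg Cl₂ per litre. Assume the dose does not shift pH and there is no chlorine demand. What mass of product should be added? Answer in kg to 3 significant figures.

(a) Volume: 504 m³ = 504,000 L.
(a) Alkalinity to add: (106 − 82) = 24 mg/L as CaCO₃ × 504,000 L = 12,100 g as CaCO₃.
(a) Equivalents: 12,100 g ÷ 50 g/eq = 241.9 eq.
(a) Each mole of Na₂CO₃ supplies 2 eq, so 241.9 / 2 = 121 mol.
(a) Mass: 121 mol × 106 g/mol = 12,820 g.

(b) Volume: 800 m³ = 800,000 L.
(b) [OCl⁻]/[HOCl] = 10^(pH − pKa) = 10^(8.18 − 7.47) = 5.129; fraction as HOCl = 1/(1 + 5.129) = 0.1632.
(b) Free chlorine required for 1.07 ppm HOCl: 1.07 / 0.1632 = 6.558 ppm.
(b) FC to add: 6.558 − 0.1 = 6.458 mg/L as Cl₂.
(b) Cl₂ equivalent: 6.458 mg/L × 800,000 L = 5166 g.
(b) Product at 89.3% available Cl: 5166 / 0.893 = 5785 g.

(a) 12.8 kg; (b) 5.79 kg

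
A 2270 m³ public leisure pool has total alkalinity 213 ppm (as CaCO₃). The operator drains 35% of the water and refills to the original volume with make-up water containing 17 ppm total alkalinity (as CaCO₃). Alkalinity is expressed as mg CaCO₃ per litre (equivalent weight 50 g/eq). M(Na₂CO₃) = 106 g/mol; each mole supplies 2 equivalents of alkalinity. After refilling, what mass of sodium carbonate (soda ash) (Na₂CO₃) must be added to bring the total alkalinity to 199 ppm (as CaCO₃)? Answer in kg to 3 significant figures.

131 kg

Volume: 2270 m³ = 2,270,000 L.
After draining 35% and refilling: 213 × 0.65 + 17 × 0.35 = 144.4 ppm.
Deficit to target: 199 − 144.4 = 54.6 mg/L.
As CaCO₃: 54.6 mg/L × 2,270,000 L = 123,900 g; ÷ 50 g/eq ÷ 2 = 1239 mol Na₂CO₃.
Mass: 1239 × 106 = 131,400 g.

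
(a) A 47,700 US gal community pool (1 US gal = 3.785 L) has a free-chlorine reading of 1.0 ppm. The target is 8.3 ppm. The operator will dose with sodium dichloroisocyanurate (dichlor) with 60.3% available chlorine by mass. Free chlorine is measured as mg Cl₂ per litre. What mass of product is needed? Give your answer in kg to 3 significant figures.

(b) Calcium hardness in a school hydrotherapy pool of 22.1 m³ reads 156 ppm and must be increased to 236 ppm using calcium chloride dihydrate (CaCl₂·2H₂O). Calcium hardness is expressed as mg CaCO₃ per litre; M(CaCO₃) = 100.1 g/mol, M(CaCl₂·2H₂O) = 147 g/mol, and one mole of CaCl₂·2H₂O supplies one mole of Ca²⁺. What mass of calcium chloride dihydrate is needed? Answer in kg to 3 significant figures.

(a) 2.19 kg; (b) 2.60 kg

(a) Volume: 47,700 US gal × 3.785 L/gal = 180,544 L.
(a) Chlorine deficit: 8.3 − 1.0 = 7.3 ppm = 7.3 mg/L as Cl₂.
(a) Cl₂ equivalent needed: 7.3 mg/L × 180,544 L = 1,318,000 mg = 1318 g.
(a) Product at 60.3% available chlorine: 1318 / 0.603 = 2186 g.

(b) Volume: 22.1 m³ = 22,100 L.
(b) Hardness to add: (236 − 156) = 80 mg/L as CaCO₃ × 22,100 L = 1768 g as CaCO₃.
(b) Moles of Ca²⁺ (1 mol Ca²⁺ ≡ 1 mol CaCO₃): 1768 / 100.1 g/mol = 17.66 mol.
(b) Mass of CaCl₂·2H₂O: 17.66 × 147 = 2596 g.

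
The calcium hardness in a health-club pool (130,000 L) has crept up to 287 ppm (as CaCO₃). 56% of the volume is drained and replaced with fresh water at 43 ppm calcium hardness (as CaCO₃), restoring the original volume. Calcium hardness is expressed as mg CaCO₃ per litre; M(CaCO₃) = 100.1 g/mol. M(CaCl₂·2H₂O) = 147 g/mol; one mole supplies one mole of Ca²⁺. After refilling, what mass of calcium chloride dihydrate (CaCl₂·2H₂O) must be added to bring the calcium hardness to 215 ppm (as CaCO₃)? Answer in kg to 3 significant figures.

After draining 56% and refilling: 287 × 0.44 + 43 × 0.56 = 150.36 ppm.
Deficit to target: 215 − 150.36 = 64.64 mg/L.
As CaCO₃: 64.64 mg/L × 130,000 L = 8403 g; ÷ 100.1 = 83.95 mol Ca²⁺.
Mass: 83.95 × 147 = 12,340 g.

12.3 kg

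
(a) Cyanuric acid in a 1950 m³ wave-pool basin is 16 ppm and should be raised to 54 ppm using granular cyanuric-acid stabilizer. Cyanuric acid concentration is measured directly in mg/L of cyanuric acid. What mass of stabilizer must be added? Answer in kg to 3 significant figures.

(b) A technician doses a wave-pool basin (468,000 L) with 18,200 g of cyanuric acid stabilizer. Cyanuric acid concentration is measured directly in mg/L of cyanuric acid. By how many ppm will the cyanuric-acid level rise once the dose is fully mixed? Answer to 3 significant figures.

(a) Volume: 1950 m³ = 1,950,000 L.
(a) CYA to add: (54 − 16) = 38 mg/L × 1,950,000 L = 74,100 g cyanuric acid.

(b) Rise: 18,200 g / 468,000 L × 1000 = 38.89 mg/L.

(a) 74.1 kg; (b) 38.9 ppm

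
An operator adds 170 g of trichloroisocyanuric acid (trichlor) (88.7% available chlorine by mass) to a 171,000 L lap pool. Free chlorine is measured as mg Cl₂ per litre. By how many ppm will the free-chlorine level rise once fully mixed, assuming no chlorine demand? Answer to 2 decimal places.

Available chlorine delivered: 170 g × 0.887 = 150.8 g as Cl₂.
Concentration rise: 150.8 g / 171,000 L = 0.8818 mg/L = 0.88 ppm.

0.88 ppm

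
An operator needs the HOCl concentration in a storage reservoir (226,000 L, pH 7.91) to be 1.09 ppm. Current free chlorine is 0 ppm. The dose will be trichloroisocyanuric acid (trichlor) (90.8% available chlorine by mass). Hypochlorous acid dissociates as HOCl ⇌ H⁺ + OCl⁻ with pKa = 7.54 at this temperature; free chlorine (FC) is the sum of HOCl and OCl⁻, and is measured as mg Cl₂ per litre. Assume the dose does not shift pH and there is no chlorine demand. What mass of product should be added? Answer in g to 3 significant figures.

[OCl⁻]/[HOCl] = 10^(pH − pKa) = 10^(7.91 − 7.54) = 2.344; fraction as HOCl = 1/(1 + 2.344) = 0.299.
Free chlorine required for 1.09 ppm HOCl: 1.09 / 0.299 = 3.645 ppm.
FC to add: 3.645 − 0 = 3.645 mg/L as Cl₂.
Cl₂ equivalent: 3.645 mg/L × 226,000 L = 823.8 g.
Product at 90.8% available Cl: 823.8 / 0.908 = 907.3 g.

907 g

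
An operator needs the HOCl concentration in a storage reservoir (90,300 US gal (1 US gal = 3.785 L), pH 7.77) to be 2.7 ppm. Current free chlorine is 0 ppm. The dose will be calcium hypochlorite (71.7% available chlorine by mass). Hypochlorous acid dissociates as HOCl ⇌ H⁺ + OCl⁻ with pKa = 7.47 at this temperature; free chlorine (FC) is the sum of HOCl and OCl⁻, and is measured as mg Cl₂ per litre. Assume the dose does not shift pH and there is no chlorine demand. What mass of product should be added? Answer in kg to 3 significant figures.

Volume: 90,300 US gal × 3.785 L/gal = 341,786 L.
[OCl⁻]/[HOCl] = 10^(pH − pKa) = 10^(7.77 − 7.47) = 1.995; fraction as HOCl = 1/(1 + 1.995) = 0.3339.
Free chlorine required for 2.7 ppm HOCl: 2.7 / 0.3339 = 8.087 ppm.
FC to add: 8.087 − 0 = 8.087 mg/L as Cl₂.
Cl₂ equivalent: 8.087 mg/L × 341,786 L = 2764 g.
Product at 71.7% available Cl: 2764 / 0.717 = 3855 g.

3.86 kg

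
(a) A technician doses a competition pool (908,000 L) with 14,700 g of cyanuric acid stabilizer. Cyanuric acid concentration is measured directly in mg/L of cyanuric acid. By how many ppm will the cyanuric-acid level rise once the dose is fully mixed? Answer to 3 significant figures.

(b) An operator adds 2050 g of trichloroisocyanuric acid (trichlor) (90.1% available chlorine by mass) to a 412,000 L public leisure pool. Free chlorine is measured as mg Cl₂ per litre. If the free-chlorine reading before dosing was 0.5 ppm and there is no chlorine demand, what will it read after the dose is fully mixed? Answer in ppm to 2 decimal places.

(a) Rise: 14,700 g / 908,000 L × 1000 = 16.19 mg/L.

(b) Available chlorine delivered: 2050 g × 0.901 = 1847 g as Cl₂.
(b) Concentration rise: 1847 g / 412,000 L = 4.483 mg/L = 4.48 ppm.
(b) Final FC: 0.5 + 4.48 = 4.98 ppm.

(a) 16.2 ppm; (b) 4.98 ppm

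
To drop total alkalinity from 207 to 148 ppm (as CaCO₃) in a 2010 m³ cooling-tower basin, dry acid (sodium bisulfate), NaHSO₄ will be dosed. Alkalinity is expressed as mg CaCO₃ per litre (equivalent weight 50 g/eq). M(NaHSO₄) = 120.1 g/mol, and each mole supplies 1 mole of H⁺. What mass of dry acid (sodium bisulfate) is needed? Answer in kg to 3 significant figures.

285 kg

Volume: 2010 m³ = 2,010,000 L.
Alkalinity to neutralize: (207 − 148) = 59 mg/L as CaCO₃ × 2,010,000 L = 118,600 g as CaCO₃.
Equivalents of H⁺ required: 118,600 ÷ 50 g/eq = 2372 eq = 2372 mol NaHSO₄.
Mass of NaHSO₄: 2372 × 120.1 = 284,900 g.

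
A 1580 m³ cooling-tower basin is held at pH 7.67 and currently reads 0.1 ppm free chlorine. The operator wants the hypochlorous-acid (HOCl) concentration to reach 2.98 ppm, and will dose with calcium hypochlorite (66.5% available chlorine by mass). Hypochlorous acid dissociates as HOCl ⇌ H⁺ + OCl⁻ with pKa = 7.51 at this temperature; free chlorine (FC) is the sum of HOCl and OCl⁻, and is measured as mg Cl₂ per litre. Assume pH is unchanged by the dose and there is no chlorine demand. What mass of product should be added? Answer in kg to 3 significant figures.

Volume: 1580 m³ = 1,580,000 L.
[OCl⁻]/[HOCl] = 10^(pH − pKa) = 10^(7.67 − 7.51) = 1.445; fraction as HOCl = 1/(1 + 1.445) = 0.4089.
Free chlorine required for 2.98 ppm HOCl: 2.98 / 0.4089 = 7.287 ppm.
FC to add: 7.287 − 0.1 = 7.187 mg/L as Cl₂.
Cl₂ equivalent: 7.187 mg/L × 1,580,000 L = 11,360 g.
Product at 66.5% available Cl: 11,360 / 0.665 = 17,080 g.

17.1 kg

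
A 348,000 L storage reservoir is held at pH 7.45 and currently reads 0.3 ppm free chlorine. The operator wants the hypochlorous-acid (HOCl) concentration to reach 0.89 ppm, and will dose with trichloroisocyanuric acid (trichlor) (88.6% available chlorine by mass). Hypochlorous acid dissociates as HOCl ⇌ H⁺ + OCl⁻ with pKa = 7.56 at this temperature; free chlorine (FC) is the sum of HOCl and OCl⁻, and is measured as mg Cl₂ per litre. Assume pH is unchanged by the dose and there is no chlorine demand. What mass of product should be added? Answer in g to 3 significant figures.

503 g

[OCl⁻]/[HOCl] = 10^(pH − pKa) = 10^(7.45 − 7.56) = 0.7762; fraction as HOCl = 1/(1 + 0.7762) = 0.563.
Free chlorine required for 0.89 ppm HOCl: 0.89 / 0.563 = 1.581 ppm.
FC to add: 1.581 − 0.3 = 1.281 mg/L as Cl₂.
Cl₂ equivalent: 1.281 mg/L × 348,000 L = 445.7 g.
Product at 88.6% available Cl: 445.7 / 0.886 = 503.1 g.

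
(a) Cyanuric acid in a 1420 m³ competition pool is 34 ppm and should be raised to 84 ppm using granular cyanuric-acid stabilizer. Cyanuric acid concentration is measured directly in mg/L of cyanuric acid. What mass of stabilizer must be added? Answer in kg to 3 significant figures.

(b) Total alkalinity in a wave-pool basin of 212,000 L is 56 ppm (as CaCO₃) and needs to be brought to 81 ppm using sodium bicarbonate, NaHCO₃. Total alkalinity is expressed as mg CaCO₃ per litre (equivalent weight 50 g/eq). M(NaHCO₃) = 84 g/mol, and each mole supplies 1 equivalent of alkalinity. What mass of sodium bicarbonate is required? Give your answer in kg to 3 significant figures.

(a) Volume: 1420 m³ = 1,420,000 L.
(a) CYA to add: (84 − 34) = 50 mg/L × 1,420,000 L = 71,000 g cyanuric acid.

(b) Alkalinity to add: (81 − 56) = 25 mg/L as CaCO₃ × 212,000 L = 5300 g as CaCO₃.
(b) Equivalents: 5300 g ÷ 50 g/eq = 106 eq.
(b) NaHCO₃ supplies 1 eq per mole → 106 mol.
(b) Mass: 106 mol × 84 g/mol = 8904 g.

(a) 71.0 kg; (b) 8.90 kg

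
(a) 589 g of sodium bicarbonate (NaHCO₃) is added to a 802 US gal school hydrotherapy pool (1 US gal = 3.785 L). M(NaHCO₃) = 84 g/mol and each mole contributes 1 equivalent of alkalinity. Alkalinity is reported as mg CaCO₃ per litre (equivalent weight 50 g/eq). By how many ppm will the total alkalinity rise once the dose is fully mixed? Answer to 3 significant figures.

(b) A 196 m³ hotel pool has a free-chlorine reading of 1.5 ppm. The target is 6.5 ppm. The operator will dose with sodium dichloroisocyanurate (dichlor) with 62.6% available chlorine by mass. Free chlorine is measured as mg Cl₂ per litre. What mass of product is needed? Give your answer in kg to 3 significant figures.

(a) Volume: 802 US gal × 3.785 L/gal = 3,036 L.
(a) Moles of NaHCO₃: 589 g ÷ 84 g/mol = 7.012 mol → 7.012 eq of alkalinity.
(a) As CaCO₃: 7.012 eq × 50 g/eq = 350.6 g.
(a) Rise: 350.6 g / 3,036 L × 1000 = 115.5 mg/L.

(b) Volume: 196 m³ = 196,000 L.
(b) Chlorine deficit: 6.5 − 1.5 = 5 ppm = 5 mg/L as Cl₂.
(b) Cl₂ equivalent needed: 5 mg/L × 196,000 L = 980,000 mg = 980 g.
(b) Product at 62.6% available chlorine: 980 / 0.626 = 1565 g.

(a) 115 ppm; (b) 1.57 kg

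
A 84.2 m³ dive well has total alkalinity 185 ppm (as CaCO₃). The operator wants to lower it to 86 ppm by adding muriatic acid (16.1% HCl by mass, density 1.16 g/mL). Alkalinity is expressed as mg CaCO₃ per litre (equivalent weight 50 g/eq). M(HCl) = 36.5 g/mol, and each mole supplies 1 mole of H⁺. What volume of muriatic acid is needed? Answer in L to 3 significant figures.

32.6 L

Volume: 84.2 m³ = 84,200 L.
Alkalinity to neutralize: (185 − 86) = 99 mg/L as CaCO₃ × 84,200 L = 8336 g as CaCO₃.
Equivalents of H⁺ required: 8336 ÷ 50 g/eq = 166.7 eq = 166.7 mol HCl.
Mass of HCl: 166.7 × 36.5 = 6085 g.
Mass of 16.1% solution: 6085 / 0.161 = 37,800 g.
Volume: 37,800 g ÷ 1.16 g/mL = 32,580 mL.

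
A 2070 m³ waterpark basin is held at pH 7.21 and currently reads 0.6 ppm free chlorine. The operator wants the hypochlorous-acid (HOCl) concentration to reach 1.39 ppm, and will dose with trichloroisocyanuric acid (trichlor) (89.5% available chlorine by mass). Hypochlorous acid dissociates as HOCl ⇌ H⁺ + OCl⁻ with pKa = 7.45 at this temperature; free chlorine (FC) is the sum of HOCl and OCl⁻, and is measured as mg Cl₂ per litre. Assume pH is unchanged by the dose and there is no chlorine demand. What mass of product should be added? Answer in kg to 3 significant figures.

3.68 kg

Volume: 2070 m³ = 2,070,000 L.
[OCl⁻]/[HOCl] = 10^(pH − pKa) = 10^(7.21 − 7.45) = 0.5754; fraction as HOCl = 1/(1 + 0.5754) = 0.6347.
Free chlorine required for 1.39 ppm HOCl: 1.39 / 0.6347 = 2.19 ppm.
FC to add: 2.19 − 0.6 = 1.59 mg/L as Cl₂.
Cl₂ equivalent: 1.59 mg/L × 2,070,000 L = 3291 g.
Product at 89.5% available Cl: 3291 / 0.895 = 3677 g.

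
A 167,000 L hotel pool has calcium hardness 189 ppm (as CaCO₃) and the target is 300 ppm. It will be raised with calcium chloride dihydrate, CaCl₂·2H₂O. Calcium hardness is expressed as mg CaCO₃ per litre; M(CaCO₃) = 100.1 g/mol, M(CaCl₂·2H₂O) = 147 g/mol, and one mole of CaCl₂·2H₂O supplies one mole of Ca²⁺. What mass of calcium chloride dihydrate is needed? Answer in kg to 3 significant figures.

Hardness to add: (300 − 189) = 111 mg/L as CaCO₃ × 167,000 L = 18,540 g as CaCO₃.
Moles of Ca²⁺ (1 mol Ca²⁺ ≡ 1 mol CaCO₃): 18,540 / 100.1 g/mol = 185.2 mol.
Mass of CaCl₂·2H₂O: 185.2 × 147 = 27,220 g.

27.2 kg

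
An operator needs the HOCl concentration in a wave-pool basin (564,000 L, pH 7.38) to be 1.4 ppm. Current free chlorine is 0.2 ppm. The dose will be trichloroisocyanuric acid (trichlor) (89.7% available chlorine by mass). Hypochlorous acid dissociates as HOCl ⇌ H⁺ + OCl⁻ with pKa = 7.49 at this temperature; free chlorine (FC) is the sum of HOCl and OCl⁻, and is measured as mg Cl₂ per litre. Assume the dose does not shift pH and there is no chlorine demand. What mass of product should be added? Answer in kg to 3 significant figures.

[OCl⁻]/[HOCl] = 10^(pH − pKa) = 10^(7.38 − 7.49) = 0.7762; fraction as HOCl = 1/(1 + 0.7762) = 0.563.
Free chlorine required for 1.4 ppm HOCl: 1.4 / 0.563 = 2.487 ppm.
FC to add: 2.487 − 0.2 = 2.287 mg/L as Cl₂.
Cl₂ equivalent: 2.287 mg/L × 564,000 L = 1290 g.
Product at 89.7% available Cl: 1290 / 0.897 = 1438 g.

1.44 kg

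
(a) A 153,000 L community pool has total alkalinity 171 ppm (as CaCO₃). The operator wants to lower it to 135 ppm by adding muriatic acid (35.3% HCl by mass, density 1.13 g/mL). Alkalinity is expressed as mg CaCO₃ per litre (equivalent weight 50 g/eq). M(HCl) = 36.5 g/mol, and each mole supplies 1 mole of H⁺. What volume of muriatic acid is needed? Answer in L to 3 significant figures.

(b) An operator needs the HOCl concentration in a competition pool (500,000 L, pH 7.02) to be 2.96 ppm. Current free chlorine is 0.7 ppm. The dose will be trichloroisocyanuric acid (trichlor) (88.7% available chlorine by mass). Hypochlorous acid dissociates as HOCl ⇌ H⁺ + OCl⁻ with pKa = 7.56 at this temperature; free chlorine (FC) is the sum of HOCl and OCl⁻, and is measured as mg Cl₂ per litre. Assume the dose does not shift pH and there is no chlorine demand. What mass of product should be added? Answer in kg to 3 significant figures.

(a) 10.1 L; (b) 1.76 kg

(a) Alkalinity to neutralize: (171 − 135) = 36 mg/L as CaCO₃ × 153,000 L = 5508 g as CaCO₃.
(a) Equivalents of H⁺ required: 5508 ÷ 50 g/eq = 110.2 eq = 110.2 mol HCl.
(a) Mass of HCl: 110.2 × 36.5 = 4021 g.
(a) Mass of 35.3% solution: 4021 / 0.353 = 11,390 g.
(a) Volume: 11,390 g ÷ 1.13 g/mL = 10,080 mL.

(b) [OCl⁻]/[HOCl] = 10^(pH − pKa) = 10^(7.02 − 7.56) = 0.2884; fraction as HOCl = 1/(1 + 0.2884) = 0.7762.
(b) Free chlorine required for 2.96 ppm HOCl: 2.96 / 0.7762 = 3.814 ppm.
(b) FC to add: 3.814 − 0.7 = 3.114 mg/L as Cl₂.
(b) Cl₂ equivalent: 3.114 mg/L × 500,000 L = 1557 g.
(b) Product at 88.7% available Cl: 1557 / 0.887 = 1755 g.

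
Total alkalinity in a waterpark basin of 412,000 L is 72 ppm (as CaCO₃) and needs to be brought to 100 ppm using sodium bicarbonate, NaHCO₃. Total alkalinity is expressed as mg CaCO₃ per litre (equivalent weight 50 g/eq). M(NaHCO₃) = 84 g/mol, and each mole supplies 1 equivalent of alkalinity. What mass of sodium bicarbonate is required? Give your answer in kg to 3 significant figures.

Alkalinity to add: (100 − 72) = 28 mg/L as CaCO₃ × 412,000 L = 11,540 g as CaCO₃.
Equivalents: 11,540 g ÷ 50 g/eq = 230.7 eq.
NaHCO₃ supplies 1 eq per mole → 230.7 mol.
Mass: 230.7 mol × 84 g/mol = 19,380 g.

19.4 kg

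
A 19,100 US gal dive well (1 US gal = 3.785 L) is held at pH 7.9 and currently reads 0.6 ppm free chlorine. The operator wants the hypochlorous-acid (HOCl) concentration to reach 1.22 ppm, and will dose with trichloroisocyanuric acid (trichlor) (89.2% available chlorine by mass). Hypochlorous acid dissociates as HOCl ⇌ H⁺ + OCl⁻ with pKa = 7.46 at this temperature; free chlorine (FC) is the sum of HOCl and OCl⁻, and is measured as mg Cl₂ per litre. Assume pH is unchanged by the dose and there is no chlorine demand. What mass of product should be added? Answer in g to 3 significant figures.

323 g

Volume: 19,100 US gal × 3.785 L/gal = 72,294 L.
[OCl⁻]/[HOCl] = 10^(pH − pKa) = 10^(7.9 − 7.46) = 2.754; fraction as HOCl = 1/(1 + 2.754) = 0.2664.
Free chlorine required for 1.22 ppm HOCl: 1.22 / 0.2664 = 4.58 ppm.
FC to add: 4.58 − 0.6 = 3.98 mg/L as Cl₂.
Cl₂ equivalent: 3.98 mg/L × 72,294 L = 287.7 g.
Product at 89.2% available Cl: 287.7 / 0.892 = 322.6 g.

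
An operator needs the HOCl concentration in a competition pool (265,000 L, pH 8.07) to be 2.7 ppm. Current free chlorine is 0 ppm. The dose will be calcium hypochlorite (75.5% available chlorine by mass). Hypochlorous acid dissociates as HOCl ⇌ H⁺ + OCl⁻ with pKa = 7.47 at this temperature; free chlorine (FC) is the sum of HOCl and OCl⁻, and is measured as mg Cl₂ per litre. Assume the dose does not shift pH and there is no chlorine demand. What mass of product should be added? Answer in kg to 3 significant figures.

[OCl⁻]/[HOCl] = 10^(pH − pKa) = 10^(8.07 − 7.47) = 3.981; fraction as HOCl = 1/(1 + 3.981) = 0.2008.
Free chlorine required for 2.7 ppm HOCl: 2.7 / 0.2008 = 13.45 ppm.
FC to add: 13.45 − 0 = 13.45 mg/L as Cl₂.
Cl₂ equivalent: 13.45 mg/L × 265,000 L = 3564 g.
Product at 75.5% available Cl: 3564 / 0.755 = 4720 g.

4.72 kg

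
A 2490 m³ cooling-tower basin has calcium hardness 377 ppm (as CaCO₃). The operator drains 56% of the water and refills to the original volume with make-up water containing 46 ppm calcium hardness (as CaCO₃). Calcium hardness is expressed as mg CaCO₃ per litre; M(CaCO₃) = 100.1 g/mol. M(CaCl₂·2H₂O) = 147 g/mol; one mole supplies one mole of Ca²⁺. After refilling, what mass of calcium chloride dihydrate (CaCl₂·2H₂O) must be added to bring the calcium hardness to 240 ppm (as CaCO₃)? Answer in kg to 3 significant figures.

177 kg

Volume: 2490 m³ = 2,490,000 L.
After draining 56% and refilling: 377 × 0.44 + 46 × 0.56 = 191.64 ppm.
Deficit to target: 240 − 191.64 = 48.36 mg/L.
As CaCO₃: 48.36 mg/L × 2,490,000 L = 120,400 g; ÷ 100.1 = 1203 mol Ca²⁺.
Mass: 1203 × 147 = 176,800 g.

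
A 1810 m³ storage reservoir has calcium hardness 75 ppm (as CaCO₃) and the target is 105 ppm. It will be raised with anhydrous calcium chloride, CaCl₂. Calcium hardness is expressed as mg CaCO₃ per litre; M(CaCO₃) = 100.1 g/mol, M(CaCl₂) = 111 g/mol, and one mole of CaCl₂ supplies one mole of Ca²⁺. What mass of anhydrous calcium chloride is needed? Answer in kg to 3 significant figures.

60.2 kg

Volume: 1810 m³ = 1,810,000 L.
Hardness to add: (105 − 75) = 30 mg/L as CaCO₃ × 1,810,000 L = 54,300 g as CaCO₃.
Moles of Ca²⁺ (1 mol Ca²⁺ ≡ 1 mol CaCO₃): 54,300 / 100.1 g/mol = 542.5 mol.
Mass of CaCl₂: 542.5 × 111 = 60,210 g.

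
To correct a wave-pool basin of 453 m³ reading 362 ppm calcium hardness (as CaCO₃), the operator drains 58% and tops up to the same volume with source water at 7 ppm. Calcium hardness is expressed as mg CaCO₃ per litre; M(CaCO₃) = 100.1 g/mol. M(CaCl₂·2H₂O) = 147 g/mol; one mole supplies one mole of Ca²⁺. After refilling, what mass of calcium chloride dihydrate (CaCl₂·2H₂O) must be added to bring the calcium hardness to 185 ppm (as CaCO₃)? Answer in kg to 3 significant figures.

Volume: 453 m³ = 453,000 L.
After draining 58% and refilling: 362 × 0.42 + 7 × 0.58 = 156.1 ppm.
Deficit to target: 185 − 156.1 = 28.9 mg/L.
As CaCO₃: 28.9 mg/L × 453,000 L = 13,090 g; ÷ 100.1 = 130.8 mol Ca²⁺.
Mass: 130.8 × 147 = 19,230 g.

19.2 kg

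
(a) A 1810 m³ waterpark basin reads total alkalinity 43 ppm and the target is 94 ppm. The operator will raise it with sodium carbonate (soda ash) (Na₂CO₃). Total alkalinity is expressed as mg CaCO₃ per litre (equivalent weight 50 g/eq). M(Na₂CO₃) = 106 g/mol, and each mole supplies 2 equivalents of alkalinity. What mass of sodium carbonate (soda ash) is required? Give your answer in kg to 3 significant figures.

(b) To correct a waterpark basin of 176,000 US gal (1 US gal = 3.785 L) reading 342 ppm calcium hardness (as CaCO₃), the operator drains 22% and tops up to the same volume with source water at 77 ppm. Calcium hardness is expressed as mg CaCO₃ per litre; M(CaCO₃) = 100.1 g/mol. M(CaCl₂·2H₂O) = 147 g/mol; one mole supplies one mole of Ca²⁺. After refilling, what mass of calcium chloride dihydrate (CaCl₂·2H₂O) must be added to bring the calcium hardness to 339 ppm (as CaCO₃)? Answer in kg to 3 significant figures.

(a) Volume: 1810 m³ = 1,810,000 L.
(a) Alkalinity to add: (94 − 43) = 51 mg/L as CaCO₃ × 1,810,000 L = 92,310 g as CaCO₃.
(a) Equivalents: 92,310 g ÷ 50 g/eq = 1846 eq.
(a) Each mole of Na₂CO₃ supplies 2 eq, so 1846 / 2 = 923.1 mol.
(a) Mass: 923.1 mol × 106 g/mol = 97,850 g.

(b) Volume: 176,000 US gal × 3.785 L/gal = 666,160 L.
(b) After draining 22% and refilling: 342 × 0.78 + 77 × 0.22 = 283.7 ppm.
(b) Deficit to target: 339 − 283.7 = 55.3 mg/L.
(b) As CaCO₃: 55.3 mg/L × 666,160 L = 36,840 g; ÷ 100.1 = 368 mol Ca²⁺.
(b) Mass: 368 × 147 = 54,100 g.

(a) 97.8 kg; (b) 54.1 kg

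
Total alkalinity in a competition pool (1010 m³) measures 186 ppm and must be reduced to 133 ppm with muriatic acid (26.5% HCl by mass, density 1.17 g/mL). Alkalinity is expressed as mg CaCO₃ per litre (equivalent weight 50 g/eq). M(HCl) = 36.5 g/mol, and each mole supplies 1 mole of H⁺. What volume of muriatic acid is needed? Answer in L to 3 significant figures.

Volume: 1010 m³ = 1,010,000 L.
Alkalinity to neutralize: (186 − 133) = 53 mg/L as CaCO₃ × 1,010,000 L = 53,530 g as CaCO₃.
Equivalents of H⁺ required: 53,530 ÷ 50 g/eq = 1071 eq = 1071 mol HCl.
Mass of HCl: 1071 × 36.5 = 39,080 g.
Mass of 26.5% solution: 39,080 / 0.265 = 147,500 g.
Volume: 147,500 g ÷ 1.17 g/mL = 126,000 mL.

126 L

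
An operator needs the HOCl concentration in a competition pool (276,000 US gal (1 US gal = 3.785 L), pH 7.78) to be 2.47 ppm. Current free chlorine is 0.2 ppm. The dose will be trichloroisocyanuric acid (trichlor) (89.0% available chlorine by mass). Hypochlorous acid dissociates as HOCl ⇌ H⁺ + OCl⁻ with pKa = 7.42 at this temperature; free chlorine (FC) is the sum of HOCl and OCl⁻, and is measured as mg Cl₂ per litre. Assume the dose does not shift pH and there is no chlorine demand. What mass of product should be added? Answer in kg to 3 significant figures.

Volume: 276,000 US gal × 3.785 L/gal = 1,044,660 L.
[OCl⁻]/[HOCl] = 10^(pH − pKa) = 10^(7.78 − 7.42) = 2.291; fraction as HOCl = 1/(1 + 2.291) = 0.3039.
Free chlorine required for 2.47 ppm HOCl: 2.47 / 0.3039 = 8.128 ppm.
FC to add: 8.128 − 0.2 = 7.928 mg/L as Cl₂.
Cl₂ equivalent: 7.928 mg/L × 1,044,660 L = 8283 g.
Product at 89.0% available Cl: 8283 / 0.89 = 9306 g.

9.31 kg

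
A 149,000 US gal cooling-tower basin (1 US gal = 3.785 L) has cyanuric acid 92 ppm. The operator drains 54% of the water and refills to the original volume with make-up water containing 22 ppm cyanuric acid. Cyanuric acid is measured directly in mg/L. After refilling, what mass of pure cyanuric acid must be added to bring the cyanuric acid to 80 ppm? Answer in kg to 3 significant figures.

Volume: 149,000 US gal × 3.785 L/gal = 563,965 L.
After draining 54% and refilling: 92 × 0.46 + 22 × 0.54 = 54.2 ppm.
Deficit to target: 80 − 54.2 = 25.8 mg/L.
Mass: 25.8 mg/L × 563,965 L = 14,550 g cyanuric acid.

14.6 kg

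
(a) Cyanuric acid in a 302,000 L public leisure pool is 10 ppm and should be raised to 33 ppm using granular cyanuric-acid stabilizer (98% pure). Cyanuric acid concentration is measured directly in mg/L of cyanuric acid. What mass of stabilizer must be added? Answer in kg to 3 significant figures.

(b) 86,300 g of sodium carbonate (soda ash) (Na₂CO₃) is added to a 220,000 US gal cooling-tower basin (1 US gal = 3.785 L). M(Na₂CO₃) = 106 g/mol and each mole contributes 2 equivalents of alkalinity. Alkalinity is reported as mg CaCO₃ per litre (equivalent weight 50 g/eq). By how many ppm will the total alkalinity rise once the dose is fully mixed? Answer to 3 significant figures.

(a) 7.09 kg; (b) 97.8 ppm

(a) CYA to add: (33 − 10) = 23 mg/L × 302,000 L = 6946 g cyanuric acid.
(a) At 98% purity: 6946 / 0.98 = 7088 g product.

(b) Volume: 220,000 US gal × 3.785 L/gal = 832,700 L.
(b) Moles of Na₂CO₃: 86,300 g ÷ 106 g/mol = 814.2 mol → 1628 eq of alkalinity.
(b) As CaCO₃: 1628 eq × 50 g/eq = 81,420 g.
(b) Rise: 81,420 g / 832,700 L × 1000 = 97.77 mg/L.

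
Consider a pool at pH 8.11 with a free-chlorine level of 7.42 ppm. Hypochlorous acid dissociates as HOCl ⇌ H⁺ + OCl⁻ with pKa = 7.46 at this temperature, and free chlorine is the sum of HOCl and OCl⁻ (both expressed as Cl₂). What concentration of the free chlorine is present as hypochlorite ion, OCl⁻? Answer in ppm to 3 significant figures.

6.06 ppm

[OCl⁻]/[HOCl] = 10^(pH − pKa) = 10^(8.11 − 7.46) = 10^0.65 = 4.467.
Fraction as HOCl = 1 / (1 + 4.467) = 0.1829.
OCl⁻ = (1 − 0.1829) × 7.42 ppm = 6.063 ppm.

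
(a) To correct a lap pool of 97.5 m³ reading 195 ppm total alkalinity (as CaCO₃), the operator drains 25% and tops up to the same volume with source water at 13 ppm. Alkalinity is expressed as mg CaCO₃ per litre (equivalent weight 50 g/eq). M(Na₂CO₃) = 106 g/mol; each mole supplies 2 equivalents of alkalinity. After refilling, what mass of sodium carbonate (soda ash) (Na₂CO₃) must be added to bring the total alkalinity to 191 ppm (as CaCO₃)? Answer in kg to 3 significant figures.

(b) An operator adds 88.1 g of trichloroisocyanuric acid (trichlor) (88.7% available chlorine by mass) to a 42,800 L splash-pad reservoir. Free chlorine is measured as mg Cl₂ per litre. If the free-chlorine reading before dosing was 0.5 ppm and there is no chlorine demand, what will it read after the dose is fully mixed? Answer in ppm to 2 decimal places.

(a) Volume: 97.5 m³ = 97,500 L.
(a) After draining 25% and refilling: 195 × 0.75 + 13 × 0.25 = 149.5 ppm.
(a) Deficit to target: 191 − 149.5 = 41.5 mg/L.
(a) As CaCO₃: 41.5 mg/L × 97,500 L = 4046 g; ÷ 50 g/eq ÷ 2 = 40.46 mol Na₂CO₃.
(a) Mass: 40.46 × 106 = 4289 g.

(b) Available chlorine delivered: 88.1 g × 0.887 = 78.14 g as Cl₂.
(b) Concentration rise: 78.14 g / 42,800 L = 1.826 mg/L = 1.83 ppm.
(b) Final FC: 0.5 + 1.83 = 2.33 ppm.

(a) 4.29 kg; (b) 2.33 ppm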